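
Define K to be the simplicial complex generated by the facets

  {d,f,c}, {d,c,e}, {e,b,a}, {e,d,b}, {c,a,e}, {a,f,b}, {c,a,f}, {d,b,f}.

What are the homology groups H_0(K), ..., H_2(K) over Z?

Order the vertices as a < b < c < d < e < f. Listing each simplex with vertices in this order, K has dimension 2 with simplices:

  0-simplices (6): a, b, c, d, e, f
  1-simplices (12): ab, ac, ae, af, bd, be, bf, cd, ce, cf, de, df
  2-simplices (8): abe, abf, ace, acf, bde, bdf, cde, cdf

so the chain groups are C_0 ≅ Z^6, C_1 ≅ Z^12, C_2 ≅ Z^8.

Boundary ∂_1: C_1 → C_0 sends each edge [p,q] (with p < q) to q − p. For instance
  ∂ce = e − c.
The 6×12 boundary matrix has rank 5 and Smith normal form diag(1,1,1,1,1).

∂_2: C_2 → C_1 sends each 2-simplex [p,q,r] to [q,r] − [p,r] + [p,q]. For instance
  ∂ace = ce − ae + ac,
  ∂cdf = df − cf + cd.
This gives a 12×8 integer matrix of rank 7; reducing to Smith normal form yields diagonal entries (1,1,1,1,1,1,1).

Now H_k = ker ∂_k / im ∂_{k+1}, so:

  H_0: rank C_0 − rank ∂_1 = 6 − 5 = 1, and the invariant factors of ∂_1 are all 1, so H_0 = Z.
  H_1: rank ker ∂_1 − rank ∂_2 = (12 − 5) − 7 = 0, and the invariant factors of ∂_2 are all 1, so H_1 = 0.
  H_2: rank ker ∂_2 − rank ∂_3 = (8 − 7) − 0 = 1, and there is no ∂_3, so H_2 = Z.

As a check, the Euler characteristic is 6 − 12 + 8 = 2, which agrees with 1 − 0 + 1 = 2.
(K is a triangulation of the 2-sphere S^2.)

H_0 = Z,  H_1 = 0,  H_2 = Z.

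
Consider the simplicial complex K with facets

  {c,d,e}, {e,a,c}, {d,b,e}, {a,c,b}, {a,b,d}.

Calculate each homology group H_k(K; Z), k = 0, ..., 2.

Order the vertices as a < b < c < d < e. Listing each simplex with vertices in this order, K has dimension 2 with simplices:

  0-simplices (5): a, b, c, d, e
  1-simplices (10): ab, ac, ad, ae, bc, bd, be, cd, ce, de
  2-simplices (5): abc, abd, ace, bde, cde

Hence C_0 ≅ Z^5, C_1 ≅ Z^10, C_2 ≅ Z^5.

∂_1: C_1 → C_0 maps an edge to its endpoints' difference, ∂[p,q] = q − p.
As a 5×10 matrix over Z this has rank 4, with invariant factors (1,1,1,1).

Boundary ∂_2: C_2 → C_1 maps a triangle to the signed sum of its edges. For instance
  ∂bde = de − be + bd,
  ∂ace = ce − ae + ac.
This gives a 10×5 integer matrix of rank 5; reducing to Smith normal form yields diagonal entries (1,1,1,1,1).

Now H_k = ker ∂_k / im ∂_{k+1}, so:

  H_0: rank C_0 − rank ∂_1 = 5 − 4 = 1, and the invariant factors of ∂_1 are all 1, so H_0 ≅ Z.
  H_1: rank ker ∂_1 − rank ∂_2 = (10 − 4) − 5 = 1, and the invariant factors of ∂_2 are all 1, so H_1 ≅ Z.
  H_2: rank ker ∂_2 − rank ∂_3 = (5 − 5) − 0 = 0, and there is no ∂_3, so H_2 ≅ 0.

H_0 = Z,  H_1 = Z,  H_2 = 0.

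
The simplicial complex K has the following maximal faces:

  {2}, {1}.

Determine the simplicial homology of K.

H_0 = Z^2.

Order the vertices as 1 < 2. Listing each simplex with vertices in this order, K has dimension 0 with simplices:

  0-simplices (2): [1], [2]

giving chain groups C_0 ≅ Z^2.

Reading off H_k = ker ∂_k / im ∂_{k+1}:

  H_0: rank C_0 − rank ∂_1 = 2 − 0 = 2, and there is no ∂_1, so H_0 ≅ Z^2.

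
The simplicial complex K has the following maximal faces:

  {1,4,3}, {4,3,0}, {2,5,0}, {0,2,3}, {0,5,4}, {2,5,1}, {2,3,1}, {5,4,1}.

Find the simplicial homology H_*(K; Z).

Order the vertices as 0 < 1 < 2 < 3 < 4 < 5. Listing each simplex with vertices in this order, K has dimension 2 with simplices:

  0-simplices (6): [0], [1], [2], [3], [4], [5]
  1-simplices (12): [0,2], [0,3], [0,4], [0,5], [1,2], [1,3], [1,4], [1,5], [2,3], [2,5], [3,4], [4,5]
  2-simplices (8): [0,2,3], [0,2,5], [0,3,4], [0,4,5], [1,2,3], [1,2,5], [1,3,4], [1,4,5]

giving chain groups C_0 ≅ Z^6, C_1 ≅ Z^12, C_2 ≅ Z^8.

∂_1: C_1 → C_0 sends each edge [p,q] (with p < q) to q − p.
As a 6×12 matrix over Z this has rank 5, with invariant factors (1,1,1,1,1).

The boundary map ∂_2: C_2 → C_1 acts by ∂[p,q,r] = [q,r] − [p,r] + [p,q]. For instance
  ∂[1,4,5] = [4,5] − [1,5] + [1,4],
  ∂[0,3,4] = [3,4] − [0,4] + [0,3].
The 12×8 boundary matrix has rank 7 and Smith normal form diag(1,1,1,1,1,1,1).

Reading off H_k = ker ∂_k / im ∂_{k+1}:

  H_0: rank C_0 − rank ∂_1 = 6 − 5 = 1, and the invariant factors of ∂_1 are all 1, so H_0 = Z.
  H_1: rank ker ∂_1 − rank ∂_2 = (12 − 5) − 7 = 0, and the invariant factors of ∂_2 are all 1, so H_1 = 0.
  H_2: rank ker ∂_2 − rank ∂_3 = (8 − 7) − 0 = 1, and there is no ∂_3, so H_2 = Z.

As a check, the Euler characteristic is 6 − 12 + 8 = 2, which agrees with 1 − 0 + 1 = 2.

H_0 ≅ Z,  H_1 = 0,  H_2 ≅ Z.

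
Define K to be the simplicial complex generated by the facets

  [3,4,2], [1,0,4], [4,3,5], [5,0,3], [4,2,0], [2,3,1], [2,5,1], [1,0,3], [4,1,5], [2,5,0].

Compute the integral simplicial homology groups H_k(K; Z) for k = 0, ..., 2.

Take the total order 0 < 1 < 2 < 3 < 4 < 5 on the vertex set. Then K (dimension 2) consists of the simplices:

  0-simplices (6): [0], [1], [2], [3], [4], [5]
  1-simplices (15): [0,1], [0,2], [0,3], [0,4], [0,5], [1,2], [1,3], [1,4], [1,5], [2,3], [2,4], [2,5], [3,4], [3,5], [4,5]
  2-simplices (10): [0,1,3], [0,1,4], [0,2,4], [0,2,5], [0,3,5], [1,2,3], [1,2,5], [1,4,5], [2,3,4], [3,4,5]

so the chain groups are C_0 ≅ Z^6, C_1 ≅ Z^15, C_2 ≅ Z^10.

∂_1: C_1 → C_0 is given by ∂[p,q] = [q] − [p]. For instance
  ∂[0,4] = [4] − [0].
The 6×15 boundary matrix has rank 5 and Smith normal form diag(1,1,1,1,1).

Boundary ∂_2: C_2 → C_1 acts by ∂[p,q,r] = [q,r] − [p,r] + [p,q]. For instance
  ∂[0,2,4] = [2,4] − [0,4] + [0,2],
  ∂[0,2,5] = [2,5] − [0,5] + [0,2].
The resulting 15×10 matrix has rank 10, and its Smith normal form has invariant factors (1,1,1,1,1,1,1,1,1,2).

From H_k ≅ ker(∂_k) / im(∂_{k+1}) we obtain:

  H_0: rank C_0 − rank ∂_1 = 6 − 5 = 1, and the invariant factors of ∂_1 are all 1, so H_0 = Z.
  H_1: rank ker ∂_1 − rank ∂_2 = (15 − 5) − 10 = 0, and ∂_2 has invariant factor 2 > 1, so H_1 = Z/2.
  H_2: rank ker ∂_2 − rank ∂_3 = (10 − 10) − 0 = 0, and there is no ∂_3, so H_2 = 0.

H_0 = Z,  H_1 = Z/2,  H_2 = 0.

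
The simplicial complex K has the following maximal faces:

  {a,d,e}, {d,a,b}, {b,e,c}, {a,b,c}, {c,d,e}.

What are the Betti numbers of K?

K has 5 vertices, 10 edges, 5 triangles.
rank ∂_0 = 0, rank ∂_1 = 4 ⇒ b_0 = 5 − 0 − 4 = 1; all invariant factors of ∂_1 are 1 so no torsion. So H_0 ≅ Z.
rank ∂_1 = 4, rank ∂_2 = 5 ⇒ b_1 = 10 − 4 − 5 = 1; all invariant factors of ∂_2 are 1 so no torsion. So H_1 ≅ Z.
rank ∂_2 = 5, rank ∂_3 = 0 ⇒ b_2 = 5 − 5 − 0 = 0. So H_2 ≅ 0.

b_0 = 1, b_1 = 1, b_2 = 0.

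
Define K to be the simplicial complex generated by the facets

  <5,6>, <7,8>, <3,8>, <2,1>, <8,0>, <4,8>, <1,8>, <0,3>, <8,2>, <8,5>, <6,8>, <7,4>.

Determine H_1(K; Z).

H_1 ≅ Z^4.

Take the total order 0 < 1 < 2 < 3 < 4 < 5 < 6 < 7 < 8 on the vertex set. Then K (dimension 1) consists of the simplices:

  0-simplices (9): [0], [1], [2], [3], [4], [5], [6], [7], [8]
  1-simplices (12): [0,3], [0,8], [1,2], [1,8], [2,8], [3,8], [4,7], [4,8], [5,6], [5,8], [6,8], [7,8]

so the chain groups are C_0 ≅ Z^9, C_1 ≅ Z^12.

The boundary map ∂_1: C_1 → C_0 sends each edge [p,q] (with p < q) to q − p.
The resulting 9×12 matrix has rank 8, and its Smith normal form has invariant factors (1,1,1,1,1,1,1,1).

From H_k ≅ ker(∂_k) / im(∂_{k+1}) we obtain:

  H_1: rank ker ∂_1 − rank ∂_2 = (12 − 8) − 0 = 4, and there is no ∂_2, so H_1 = Z^4.

(K is a triangulation of a wedge of 4 circles.)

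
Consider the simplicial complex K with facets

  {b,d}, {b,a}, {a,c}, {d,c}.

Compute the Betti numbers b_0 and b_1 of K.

Fix the vertex order a < b < c < d and write every simplex with vertices in increasing order. Then dim K = 1 and the simplices of K are:

  0-simplices (4): a, b, c, d
  1-simplices (4): ab, ac, bd, cd

so the chain groups are C_0 ≅ Z^4, C_1 ≅ Z^4.

Boundary ∂_1: C_1 → C_0 is given by ∂[p,q] = [q] − [p].
This gives a 4×4 integer matrix of rank 3; reducing to Smith normal form yields diagonal entries (1,1,1).

Reading off H_k = ker ∂_k / im ∂_{k+1}:

  H_0: rank C_0 − rank ∂_1 = 4 − 3 = 1, and the invariant factors of ∂_1 are all 1, so H_0 ≅ Z.
  H_1: rank ker ∂_1 − rank ∂_2 = (4 − 3) − 0 = 1, and there is no ∂_2, so H_1 ≅ Z.

Hence the Betti numbers are b_0 = 1, b_1 = 1.

b_0 = 1, b_1 = 1.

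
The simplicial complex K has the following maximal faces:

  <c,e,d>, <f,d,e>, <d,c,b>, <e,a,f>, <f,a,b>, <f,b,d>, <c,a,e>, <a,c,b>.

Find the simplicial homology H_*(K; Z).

H_0 = Z,  H_1 = 0,  H_2 = Z.

Fix the vertex order a < b < c < d < e < f and write every simplex with vertices in increasing order. Then dim K = 2 and the simplices of K are:

  0-simplices (6): a, b, c, d, e, f
  1-simplices (12): ab, ac, ae, af, bc, bd, bf, cd, ce, de, df, ef
  2-simplices (8): abc, abf, ace, aef, bcd, bdf, cde, def

Hence C_0 ≅ Z^6, C_1 ≅ Z^12, C_2 ≅ Z^8.

∂_1: C_1 → C_0 sends each edge [p,q] (with p < q) to q − p. For instance
  ∂cd = d − c.
This gives a 6×12 integer matrix of rank 5; reducing to Smith normal form yields diagonal entries (1,1,1,1,1).

The boundary map ∂_2: C_2 → C_1 acts by ∂[p,q,r] = [q,r] − [p,r] + [p,q]. For instance
  ∂ace = ce − ae + ac,
  ∂bdf = df − bf + bd.
The 12×8 boundary matrix has rank 7 and Smith normal form diag(1,1,1,1,1,1,1).

Now H_k = ker ∂_k / im ∂_{k+1}, so:

  H_0: rank C_0 − rank ∂_1 = 6 − 5 = 1, and the invariant factors of ∂_1 are all 1, so H_0 ≅ Z.
  H_1: rank ker ∂_1 − rank ∂_2 = (12 − 5) − 7 = 0, and the invariant factors of ∂_2 are all 1, so H_1 ≅ 0.
  H_2: rank ker ∂_2 − rank ∂_3 = (8 − 7) − 0 = 1, and there is no ∂_3, so H_2 ≅ Z.

As a check, the Euler characteristic is 6 − 12 + 8 = 2, which agrees with 1 − 0 + 1 = 2.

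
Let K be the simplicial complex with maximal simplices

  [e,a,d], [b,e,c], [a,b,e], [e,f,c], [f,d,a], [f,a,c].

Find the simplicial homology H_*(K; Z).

Fix the vertex order a < b < c < d < e < f and write every simplex with vertices in increasing order. Then dim K = 2 and the simplices of K are:

  0-simplices (6): a, b, c, d, e, f
  1-simplices (12): ab, ac, ad, ae, af, bc, be, ce, cf, de, df, ef
  2-simplices (6): abe, acf, ade, adf, bce, cef

Hence C_0 ≅ Z^6, C_1 ≅ Z^12, C_2 ≅ Z^6.

∂_1: C_1 → C_0 is given by ∂[p,q] = [q] − [p]. For instance
  ∂ad = d − a.
This gives a 6×12 integer matrix of rank 5; reducing to Smith normal form yields diagonal entries (1,1,1,1,1).

∂_2: C_2 → C_1 acts by ∂[p,q,r] = [q,r] − [p,r] + [p,q]. For instance
  ∂acf = cf − af + ac,
  ∂cef = ef − cf + ce.
The 12×6 boundary matrix has rank 6 and Smith normal form diag(1,1,1,1,1,1).

Computing H_k = (kernel of ∂_k) / (image of ∂_{k+1}):

  H_0: rank C_0 − rank ∂_1 = 6 − 5 = 1, and the invariant factors of ∂_1 are all 1, so H_0 = Z.
  H_1: rank ker ∂_1 − rank ∂_2 = (12 − 5) − 6 = 1, and the invariant factors of ∂_2 are all 1, so H_1 = Z.
  H_2: rank ker ∂_2 − rank ∂_3 = (6 − 6) − 0 = 0, and there is no ∂_3, so H_2 = 0.

H_0 ≅ Z,  H_1 ≅ Z,  H_2 = 0.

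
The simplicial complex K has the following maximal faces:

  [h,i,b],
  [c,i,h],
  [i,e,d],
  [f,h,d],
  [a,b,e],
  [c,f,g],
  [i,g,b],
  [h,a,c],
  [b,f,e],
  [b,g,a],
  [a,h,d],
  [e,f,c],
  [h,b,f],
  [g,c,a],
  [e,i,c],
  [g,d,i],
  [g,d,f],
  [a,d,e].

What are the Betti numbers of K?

b_0 = 1, b_1 = 2, b_2 = 1.

We work with the vertex ordering a < b < c < d < e < f < g < h < i. The simplices of K, each written with vertices in increasing order, are:

  0-simplices (9): a, b, c, d, e, f, g, h, i
  1-simplices (27): ab, ac, ad, ae, ag, ah, be, bf, bg, bh, bi, ce, cf, cg, ch, ci, de, df, dg, dh, di, ef, ei, fg, fh, gi, hi
  2-simplices (18): abe, abg, acg, ach, ade, adh, bef, bfh, bgi, bhi, cef, cei, cfg, chi, dei, dfg, dfh, dgi

Hence C_0 ≅ Z^9, C_1 ≅ Z^27, C_2 ≅ Z^18.

The boundary map ∂_1: C_1 → C_0 maps an edge to its endpoints' difference, ∂[p,q] = q − p. For instance
  ∂bg = g − b.
This gives a 9×27 integer matrix of rank 8; reducing to Smith normal form yields diagonal entries (1,1,1,1,1,1,1,1).

Boundary ∂_2: C_2 → C_1 acts by ∂[p,q,r] = [q,r] − [p,r] + [p,q]. For instance
  ∂ach = ch − ah + ac,
  ∂cfg = fg − cg + cf.
The resulting 27×18 matrix has rank 17, and its Smith normal form has invariant factors (1,1,1,1,1,1,1,1,1,1,1,1,1,1,1,1,1).

Now H_k = ker ∂_k / im ∂_{k+1}, so:

  H_0: rank C_0 − rank ∂_1 = 9 − 8 = 1, and the invariant factors of ∂_1 are all 1, so H_0 = Z.
  H_1: rank ker ∂_1 − rank ∂_2 = (27 − 8) − 17 = 2, and the invariant factors of ∂_2 are all 1, so H_1 = Z^2.
  H_2: rank ker ∂_2 − rank ∂_3 = (18 − 17) − 0 = 1, and there is no ∂_3, so H_2 = Z.

As a check, the Euler characteristic is 9 − 27 + 18 = 0, which agrees with 1 − 2 + 1 = 0.
(K is a triangulation of the torus T^2.)

Hence the Betti numbers are b_0 = 1, b_1 = 2, b_2 = 1.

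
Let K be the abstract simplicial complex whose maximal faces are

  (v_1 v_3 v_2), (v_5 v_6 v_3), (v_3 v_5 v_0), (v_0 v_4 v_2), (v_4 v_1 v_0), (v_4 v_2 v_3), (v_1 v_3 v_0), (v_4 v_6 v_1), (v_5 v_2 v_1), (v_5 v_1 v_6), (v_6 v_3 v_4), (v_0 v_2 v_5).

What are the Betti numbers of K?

b_0 = 1, b_1 = 0, b_2 = 0.

K has 7 vertices, 18 edges, 12 triangles.
rank ∂_0 = 0, rank ∂_1 = 6 ⇒ b_0 = 7 − 0 − 6 = 1; all invariant factors of ∂_1 are 1 so no torsion. So H_0 = Z.
rank ∂_1 = 6, rank ∂_2 = 12 ⇒ b_1 = 18 − 6 − 12 = 0; ∂_2 has invariant factor(s) [2] giving torsion. So H_1 = Z/2.
rank ∂_2 = 12, rank ∂_3 = 0 ⇒ b_2 = 12 − 12 − 0 = 0. So H_2 = 0.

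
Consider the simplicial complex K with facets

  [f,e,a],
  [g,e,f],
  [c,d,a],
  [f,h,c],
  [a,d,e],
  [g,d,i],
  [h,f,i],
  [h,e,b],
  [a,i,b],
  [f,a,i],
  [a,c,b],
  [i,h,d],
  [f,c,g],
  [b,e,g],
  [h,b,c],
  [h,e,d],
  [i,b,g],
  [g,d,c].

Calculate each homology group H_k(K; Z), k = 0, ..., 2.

K has 9 vertices, 27 edges, 18 triangles.
rank ∂_0 = 0, rank ∂_1 = 8 ⇒ b_0 = 9 − 0 − 8 = 1; all invariant factors of ∂_1 are 1 so no torsion. So H_0 ≅ Z.
rank ∂_1 = 8, rank ∂_2 = 17 ⇒ b_1 = 27 − 8 − 17 = 2; all invariant factors of ∂_2 are 1 so no torsion. So H_1 ≅ Z^2.
rank ∂_2 = 17, rank ∂_3 = 0 ⇒ b_2 = 18 − 17 − 0 = 1. So H_2 ≅ Z.

H_0 = Z,  H_1 = Z^2,  H_2 = Z.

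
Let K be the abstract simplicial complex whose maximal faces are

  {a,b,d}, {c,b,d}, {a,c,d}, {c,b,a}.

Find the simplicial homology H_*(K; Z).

We work with the vertex ordering a < b < c < d. The simplices of K, each written with vertices in increasing order, are:

  0-simplices (4): a, b, c, d
  1-simplices (6): ab, ac, ad, bc, bd, cd
  2-simplices (4): abc, abd, acd, bcd

Hence C_0 ≅ Z^4, C_1 ≅ Z^6, C_2 ≅ Z^4.

The boundary map ∂_1: C_1 → C_0 maps an edge to its endpoints' difference, ∂[p,q] = q − p.
The resulting 4×6 matrix has rank 3, and its Smith normal form has invariant factors (1,1,1).

The boundary map ∂_2: C_2 → C_1 sends each 2-simplex [p,q,r] to [q,r] − [p,r] + [p,q]. For instance
  ∂acd = cd − ad + ac,
  ∂bcd = cd − bd + bc.
The 6×4 boundary matrix has rank 3 and Smith normal form diag(1,1,1).

Computing H_k = (kernel of ∂_k) / (image of ∂_{k+1}):

  H_0: rank C_0 − rank ∂_1 = 4 − 3 = 1, and the invariant factors of ∂_1 are all 1, so H_0 ≅ Z.
  H_1: rank ker ∂_1 − rank ∂_2 = (6 − 3) − 3 = 0, and the invariant factors of ∂_2 are all 1, so H_1 ≅ 0.
  H_2: rank ker ∂_2 − rank ∂_3 = (4 − 3) − 0 = 1, and there is no ∂_3, so H_2 ≅ Z.

H_0 ≅ Z,  H_1 = 0,  H_2 ≅ Z.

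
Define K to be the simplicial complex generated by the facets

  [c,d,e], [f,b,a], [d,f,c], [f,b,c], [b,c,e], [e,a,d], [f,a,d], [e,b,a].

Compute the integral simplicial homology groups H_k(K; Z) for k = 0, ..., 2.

K has 6 vertices, 12 edges, 8 triangles.
rank ∂_0 = 0, rank ∂_1 = 5 ⇒ b_0 = 6 − 0 − 5 = 1; all invariant factors of ∂_1 are 1 so no torsion. So H_0 = Z.
rank ∂_1 = 5, rank ∂_2 = 7 ⇒ b_1 = 12 − 5 − 7 = 0; all invariant factors of ∂_2 are 1 so no torsion. So H_1 = 0.
rank ∂_2 = 7, rank ∂_3 = 0 ⇒ b_2 = 8 − 7 − 0 = 1. So H_2 = Z.

H_0 = Z,  H_1 = 0,  H_2 = Z.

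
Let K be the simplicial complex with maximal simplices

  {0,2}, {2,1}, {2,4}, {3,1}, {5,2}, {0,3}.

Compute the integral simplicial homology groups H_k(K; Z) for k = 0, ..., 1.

H_0 ≅ Z,  H_1 ≅ Z.

Take the total order 0 < 1 < 2 < 3 < 4 < 5 on the vertex set. Then K (dimension 1) consists of the simplices:

  0-simplices (6): [0], [1], [2], [3], [4], [5]
  1-simplices (6): [0,2], [0,3], [1,2], [1,3], [2,4], [2,5]

so the chain groups are C_0 ≅ Z^6, C_1 ≅ Z^6.

Boundary ∂_1: C_1 → C_0 is given by ∂[p,q] = [q] − [p].
This gives a 6×6 integer matrix of rank 5; reducing to Smith normal form yields diagonal entries (1,1,1,1,1).

From H_k ≅ ker(∂_k) / im(∂_{k+1}) we obtain:

  H_0: rank C_0 − rank ∂_1 = 6 − 5 = 1, and the invariant factors of ∂_1 are all 1, so H_0 = Z.
  H_1: rank ker ∂_1 − rank ∂_2 = (6 − 5) − 0 = 1, and there is no ∂_2, so H_1 = Z.

As a check, the Euler characteristic is 6 − 6 = 0, which agrees with 1 − 1 = 0.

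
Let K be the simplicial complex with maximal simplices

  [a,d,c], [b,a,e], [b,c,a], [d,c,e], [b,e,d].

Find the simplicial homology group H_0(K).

Fix the vertex order a < b < c < d < e and write every simplex with vertices in increasing order. Then dim K = 2 and the simplices of K are:

  0-simplices (5): a, b, c, d, e
  1-simplices (10): ab, ac, ad, ae, bc, bd, be, cd, ce, de
  2-simplices (5): abc, abe, acd, bde, cde

so the chain groups are C_0 ≅ Z^5, C_1 ≅ Z^10, C_2 ≅ Z^5.

The boundary map ∂_1: C_1 → C_0 sends each edge [p,q] (with p < q) to q − p.
As a 5×10 matrix over Z this has rank 4, with invariant factors (1,1,1,1).

The boundary map ∂_2: C_2 → C_1 maps a triangle to the signed sum of its edges. For instance
  ∂acd = cd − ad + ac,
  ∂abe = be − ae + ab.
The resulting 10×5 matrix has rank 5, and its Smith normal form has invariant factors (1,1,1,1,1).

Reading off H_k = ker ∂_k / im ∂_{k+1}:

  H_0: rank C_0 − rank ∂_1 = 5 − 4 = 1, and the invariant factors of ∂_1 are all 1, so H_0 ≅ Z.

(K is a triangulation of the Möbius band.)

H_0 = Z.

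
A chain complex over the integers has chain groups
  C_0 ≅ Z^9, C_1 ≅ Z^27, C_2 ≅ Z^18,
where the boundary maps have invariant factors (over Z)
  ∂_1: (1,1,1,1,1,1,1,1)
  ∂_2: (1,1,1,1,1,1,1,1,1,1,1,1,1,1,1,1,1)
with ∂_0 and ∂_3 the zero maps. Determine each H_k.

H_0: b_0 = 9 − 0 − 8 = 1; torsion from ∂_1 factors > 1: none. So H_0 ≅ Z.
H_1: b_1 = 27 − 8 − 17 = 2; torsion from ∂_2 factors > 1: none. So H_1 ≅ Z^2.
H_2: b_2 = 18 − 17 − 0 = 1; torsion from ∂_3 factors > 1: none. So H_2 ≅ Z.

H_0 ≅ Z,  H_1 ≅ Z^2,  H_2 ≅ Z.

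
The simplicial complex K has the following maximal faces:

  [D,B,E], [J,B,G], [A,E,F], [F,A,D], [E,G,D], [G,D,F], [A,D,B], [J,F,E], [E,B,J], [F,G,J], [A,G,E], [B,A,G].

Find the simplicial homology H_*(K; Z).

H_0 ≅ Z,  H_1 ≅ Z/2Z,  H_2 = 0.

Take the total order A < B < D < E < F < G < J on the vertex set. Then K (dimension 2) consists of the simplices:

  0-simplices (7): A, B, D, E, F, G, J
  1-simplices (18): AB, AD, AE, AF, AG, BD, BE, BG, BJ, DE, DF, DG, EF, EG, EJ, FG, FJ, GJ
  2-simplices (12): ABD, ABG, ADF, AEF, AEG, BDE, BEJ, BGJ, DEG, DFG, EFJ, FGJ

Hence C_0 ≅ Z^7, C_1 ≅ Z^18, C_2 ≅ Z^12.

The boundary map ∂_1: C_1 → C_0 is given by ∂[p,q] = [q] − [p]. For instance
  ∂EG = G − E.
The resulting 7×18 matrix has rank 6, and its Smith normal form has invariant factors (1,1,1,1,1,1).

∂_2: C_2 → C_1 maps a triangle to the signed sum of its edges. For instance
  ∂BEJ = EJ − BJ + BE,
  ∂BGJ = GJ − BJ + BG.
The resulting 18×12 matrix has rank 12, and its Smith normal form has invariant factors (1,1,1,1,1,1,1,1,1,1,1,2).

Computing H_k = (kernel of ∂_k) / (image of ∂_{k+1}):

  H_0: rank C_0 − rank ∂_1 = 7 − 6 = 1, and the invariant factors of ∂_1 are all 1, so H_0 ≅ Z.
  H_1: rank ker ∂_1 − rank ∂_2 = (18 − 6) − 12 = 0, and ∂_2 has invariant factor 2 > 1, so H_1 ≅ Z/2Z.
  H_2: rank ker ∂_2 − rank ∂_3 = (12 − 12) − 0 = 0, and there is no ∂_3, so H_2 ≅ 0.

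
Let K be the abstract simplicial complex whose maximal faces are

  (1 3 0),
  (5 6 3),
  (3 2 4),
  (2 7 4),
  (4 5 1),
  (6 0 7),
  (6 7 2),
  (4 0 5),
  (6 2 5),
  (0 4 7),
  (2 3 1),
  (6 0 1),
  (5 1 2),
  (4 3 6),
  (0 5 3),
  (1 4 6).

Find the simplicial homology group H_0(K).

H_0 = Z.

Order the vertices as 0 < 1 < 2 < 3 < 4 < 5 < 6 < 7. Listing each simplex with vertices in this order, K has dimension 2 with simplices:

  0-simplices (8): [0], [1], [2], [3], [4], [5], [6], [7]
  1-simplices (24): (24 of them)
  2-simplices (16): [0,1,3], [0,1,6], [0,3,5], [0,4,5], [0,4,7], [0,6,7], [1,2,3], [1,2,5], [1,4,5], [1,4,6], [2,3,4], [2,4,7], [2,5,6], [2,6,7], [3,4,6], [3,5,6]

giving chain groups C_0 ≅ Z^8, C_1 ≅ Z^24, C_2 ≅ Z^16.

The boundary map ∂_1: C_1 → C_0 is given by ∂[p,q] = [q] − [p].
As a 8×24 matrix over Z this has rank 7, with invariant factors (1,1,1,1,1,1,1).

∂_2: C_2 → C_1 sends each 2-simplex [p,q,r] to [q,r] − [p,r] + [p,q]. For instance
  ∂[2,6,7] = [6,7] − [2,7] + [2,6],
  ∂[0,3,5] = [3,5] − [0,5] + [0,3].
The resulting 24×16 matrix has rank 15, and its Smith normal form has invariant factors (1,1,1,1,1,1,1,1,1,1,1,1,1,1,1).

Computing H_k = (kernel of ∂_k) / (image of ∂_{k+1}):

  H_0: rank C_0 − rank ∂_1 = 8 − 7 = 1, and the invariant factors of ∂_1 are all 1, so H_0 = Z.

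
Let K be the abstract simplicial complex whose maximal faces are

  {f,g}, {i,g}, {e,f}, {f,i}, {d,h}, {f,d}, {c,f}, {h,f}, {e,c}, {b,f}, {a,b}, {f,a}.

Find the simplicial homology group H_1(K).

H_1 = Z^4.

We work with the vertex ordering a < b < c < d < e < f < g < h < i. The simplices of K, each written with vertices in increasing order, are:

  0-simplices (9): a, b, c, d, e, f, g, h, i
  1-simplices (12): ab, af, bf, ce, cf, df, dh, ef, fg, fh, fi, gi

so the chain groups are C_0 ≅ Z^9, C_1 ≅ Z^12.

The boundary map ∂_1: C_1 → C_0 sends each edge [p,q] (with p < q) to q − p.
The resulting 9×12 matrix has rank 8, and its Smith normal form has invariant factors (1,1,1,1,1,1,1,1).

Now H_k = ker ∂_k / im ∂_{k+1}, so:

  H_1: rank ker ∂_1 − rank ∂_2 = (12 − 8) − 0 = 4, and there is no ∂_2, so H_1 = Z^4.

(K is a triangulation of a wedge of 4 circles.)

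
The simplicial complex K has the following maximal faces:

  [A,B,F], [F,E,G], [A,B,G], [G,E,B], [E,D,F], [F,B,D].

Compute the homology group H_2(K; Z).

H_2 ≅ 0.

We work with the vertex ordering A < B < D < E < F < G. The simplices of K, each written with vertices in increasing order, are:

  0-simplices (6): A, B, D, E, F, G
  1-simplices (12): AB, AF, AG, BD, BE, BF, BG, DE, DF, EF, EG, FG
  2-simplices (6): ABF, ABG, BDF, BEG, DEF, EFG

so the chain groups are C_0 ≅ Z^6, C_1 ≅ Z^12, C_2 ≅ Z^6.

∂_1: C_1 → C_0 sends each edge [p,q] (with p < q) to q − p. For instance
  ∂AB = B − A.
The 6×12 boundary matrix has rank 5 and Smith normal form diag(1,1,1,1,1).

The boundary map ∂_2: C_2 → C_1 sends each 2-simplex [p,q,r] to [q,r] − [p,r] + [p,q]. For instance
  ∂EFG = FG − EG + EF,
  ∂BDF = DF − BF + BD.
The resulting 12×6 matrix has rank 6, and its Smith normal form has invariant factors (1,1,1,1,1,1).

From H_k ≅ ker(∂_k) / im(∂_{k+1}) we obtain:

  H_2: rank ker ∂_2 − rank ∂_3 = (6 − 6) − 0 = 0, and there is no ∂_3, so H_2 ≅ 0.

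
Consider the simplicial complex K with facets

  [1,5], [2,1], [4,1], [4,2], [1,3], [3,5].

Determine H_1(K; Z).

Order the vertices as 1 < 2 < 3 < 4 < 5. Listing each simplex with vertices in this order, K has dimension 1 with simplices:

  0-simplices (5): [1], [2], [3], [4], [5]
  1-simplices (6): [1,2], [1,3], [1,4], [1,5], [2,4], [3,5]

Hence C_0 ≅ Z^5, C_1 ≅ Z^6.

The boundary map ∂_1: C_1 → C_0 maps an edge to its endpoints' difference, ∂[p,q] = q − p. For instance
  ∂[3,5] = [5] − [3].
The 5×6 boundary matrix has rank 4 and Smith normal form diag(1,1,1,1).

From H_k ≅ ker(∂_k) / im(∂_{k+1}) we obtain:

  H_1: rank ker ∂_1 − rank ∂_2 = (6 − 4) − 0 = 2, and there is no ∂_2, so H_1 = Z^2.

H_1 = Z^2.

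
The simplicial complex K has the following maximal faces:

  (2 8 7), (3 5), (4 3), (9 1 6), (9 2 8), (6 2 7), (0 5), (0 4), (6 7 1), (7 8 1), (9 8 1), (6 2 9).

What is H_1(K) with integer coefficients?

Fix the vertex order 0 < 1 < 2 < 3 < 4 < 5 < 6 < 7 < 8 < 9 and write every simplex with vertices in increasing order. Then dim K = 2 and the simplices of K are:

  0-simplices (10): [0], [1], [2], [3], [4], [5], [6], [7], [8], [9]
  1-simplices (16): [0,4], [0,5], [1,6], [1,7], [1,8], [1,9], [2,6], [2,7], [2,8], [2,9], [3,4], [3,5], [6,7], [6,9], [7,8], [8,9]
  2-simplices (8): [1,6,7], [1,6,9], [1,7,8], [1,8,9], [2,6,7], [2,6,9], [2,7,8], [2,8,9]

so the chain groups are C_0 ≅ Z^10, C_1 ≅ Z^16, C_2 ≅ Z^8.

∂_1: C_1 → C_0 sends each edge [p,q] (with p < q) to q − p. For instance
  ∂[7,8] = [8] − [7].
As a 10×16 matrix over Z this has rank 8, with invariant factors (1,1,1,1,1,1,1,1).

∂_2: C_2 → C_1 acts by ∂[p,q,r] = [q,r] − [p,r] + [p,q]. For instance
  ∂[1,6,9] = [6,9] − [1,9] + [1,6],
  ∂[2,6,9] = [6,9] − [2,9] + [2,6].
The resulting 16×8 matrix has rank 7, and its Smith normal form has invariant factors (1,1,1,1,1,1,1).

Now H_k = ker ∂_k / im ∂_{k+1}, so:

  H_1: rank ker ∂_1 − rank ∂_2 = (16 − 8) − 7 = 1, and the invariant factors of ∂_2 are all 1, so H_1 ≅ Z.

H_1 ≅ Z.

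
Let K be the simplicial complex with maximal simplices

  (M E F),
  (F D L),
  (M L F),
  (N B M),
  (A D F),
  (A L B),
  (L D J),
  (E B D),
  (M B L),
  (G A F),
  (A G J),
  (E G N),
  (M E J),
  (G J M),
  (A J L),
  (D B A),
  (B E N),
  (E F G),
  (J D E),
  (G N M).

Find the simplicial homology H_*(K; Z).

We work with the vertex ordering A < B < D < E < F < G < J < L < M < N. The simplices of K, each written with vertices in increasing order, are:

  0-simplices (10): A, B, D, E, F, G, J, L, M, N
  1-simplices (30): AB, AD, AF, AG, AJ, AL, BD, BE, BL, BM, BN, DE, DF, DJ, DL, EF, EG, EJ, EM, EN, FG, FL, FM, GJ, GM, GN, JL, JM, LM, MN
  2-simplices (20): ABD, ABL, ADF, AFG, AGJ, AJL, BDE, BEN, BLM, BMN, DEJ, DFL, DJL, EFG, EFM, EGN, EJM, FLM, GJM, GMN

so the chain groups are C_0 ≅ Z^10, C_1 ≅ Z^30, C_2 ≅ Z^20.

Boundary ∂_1: C_1 → C_0 is given by ∂[p,q] = [q] − [p].
The resulting 10×30 matrix has rank 9, and its Smith normal form has invariant factors (1,1,1,1,1,1,1,1,1).

The boundary map ∂_2: C_2 → C_1 maps a triangle to the signed sum of its edges. For instance
  ∂BDE = DE − BE + BD,
  ∂EFG = FG − EG + EF.
The 30×20 boundary matrix has rank 20 and Smith normal form diag(1,1,1,1,1,1,1,1,1,1,1,1,1,1,1,1,1,1,1,2).

Now H_k = ker ∂_k / im ∂_{k+1}, so:

  H_0: rank C_0 − rank ∂_1 = 10 − 9 = 1, and the invariant factors of ∂_1 are all 1, so H_0 ≅ Z.
  H_1: rank ker ∂_1 − rank ∂_2 = (30 − 9) − 20 = 1, and ∂_2 has invariant factor 2 > 1, so H_1 ≅ Z ⊕ Z/2Z.
  H_2: rank ker ∂_2 − rank ∂_3 = (20 − 20) − 0 = 0, and there is no ∂_3, so H_2 ≅ 0.

H_0 ≅ Z,  H_1 ≅ Z ⊕ Z/2Z,  H_2 = 0.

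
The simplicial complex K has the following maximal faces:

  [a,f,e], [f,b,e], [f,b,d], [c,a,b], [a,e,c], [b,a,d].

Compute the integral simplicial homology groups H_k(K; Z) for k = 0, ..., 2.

H_0 ≅ Z,  H_1 ≅ Z,  H_2 = 0.

Order the vertices as a < b < c < d < e < f. Listing each simplex with vertices in this order, K has dimension 2 with simplices:

  0-simplices (6): a, b, c, d, e, f
  1-simplices (12): ab, ac, ad, ae, af, bc, bd, be, bf, ce, df, ef
  2-simplices (6): abc, abd, ace, aef, bdf, bef

so the chain groups are C_0 ≅ Z^6, C_1 ≅ Z^12, C_2 ≅ Z^6.

The boundary map ∂_1: C_1 → C_0 is given by ∂[p,q] = [q] − [p]. For instance
  ∂ce = e − c.
This gives a 6×12 integer matrix of rank 5; reducing to Smith normal form yields diagonal entries (1,1,1,1,1).

The boundary map ∂_2: C_2 → C_1 acts by ∂[p,q,r] = [q,r] − [p,r] + [p,q]. For instance
  ∂aef = ef − af + ae,
  ∂bdf = df − bf + bd.
The resulting 12×6 matrix has rank 6, and its Smith normal form has invariant factors (1,1,1,1,1,1).

Reading off H_k = ker ∂_k / im ∂_{k+1}:

  H_0: rank C_0 − rank ∂_1 = 6 − 5 = 1, and the invariant factors of ∂_1 are all 1, so H_0 ≅ Z.
  H_1: rank ker ∂_1 − rank ∂_2 = (12 − 5) − 6 = 1, and the invariant factors of ∂_2 are all 1, so H_1 ≅ Z.
  H_2: rank ker ∂_2 − rank ∂_3 = (6 − 6) − 0 = 0, and there is no ∂_3, so H_2 ≅ 0.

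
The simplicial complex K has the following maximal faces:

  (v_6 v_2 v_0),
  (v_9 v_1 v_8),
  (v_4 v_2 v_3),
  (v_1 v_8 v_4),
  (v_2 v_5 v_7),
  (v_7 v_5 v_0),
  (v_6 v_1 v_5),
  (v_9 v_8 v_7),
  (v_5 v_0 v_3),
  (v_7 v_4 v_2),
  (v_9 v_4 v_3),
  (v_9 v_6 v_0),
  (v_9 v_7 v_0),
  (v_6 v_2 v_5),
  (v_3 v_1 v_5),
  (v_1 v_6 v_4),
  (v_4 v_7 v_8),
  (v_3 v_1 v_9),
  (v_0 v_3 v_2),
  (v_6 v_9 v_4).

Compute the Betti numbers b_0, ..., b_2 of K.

Order the vertices as v_0 < v_1 < v_2 < v_3 < v_4 < v_5 < v_6 < v_7 < v_8 < v_9. Listing each simplex with vertices in this order, K has dimension 2 with simplices:

  0-simplices (10): [v_0], [v_1], [v_2], [v_3], [v_4], [v_5], [v_6], [v_7], [v_8], [v_9]
  1-simplices (30): (30 of them)
  2-simplices (20): (20 of them)

Hence C_0 ≅ Z^10, C_1 ≅ Z^30, C_2 ≅ Z^20.

Boundary ∂_1: C_1 → C_0 is given by ∂[p,q] = [q] − [p]. For instance
  ∂[v_1,v_9] = [v_9] − [v_1].
This gives a 10×30 integer matrix of rank 9; reducing to Smith normal form yields diagonal entries (1,1,1,1,1,1,1,1,1).

The boundary map ∂_2: C_2 → C_1 maps a triangle to the signed sum of its edges. For instance
  ∂[v_1,v_5,v_6] = [v_5,v_6] − [v_1,v_6] + [v_1,v_5],
  ∂[v_0,v_2,v_6] = [v_2,v_6] − [v_0,v_6] + [v_0,v_2].
This gives a 30×20 integer matrix of rank 20; reducing to Smith normal form yields diagonal entries (1,1,1,1,1,1,1,1,1,1,1,1,1,1,1,1,1,1,1,2).

Now H_k = ker ∂_k / im ∂_{k+1}, so:

  H_0: rank C_0 − rank ∂_1 = 10 − 9 = 1, and the invariant factors of ∂_1 are all 1, so H_0 ≅ Z.
  H_1: rank ker ∂_1 − rank ∂_2 = (30 − 9) − 20 = 1, and ∂_2 has invariant factor 2 > 1, so H_1 ≅ Z ⊕ Z/2.
  H_2: rank ker ∂_2 − rank ∂_3 = (20 − 20) − 0 = 0, and there is no ∂_3, so H_2 ≅ 0.

(K is a triangulation of the Klein bottle.)

Hence the Betti numbers are b_0 = 1, b_1 = 1, b_2 = 0.

b_0 = 1, b_1 = 1, b_2 = 0.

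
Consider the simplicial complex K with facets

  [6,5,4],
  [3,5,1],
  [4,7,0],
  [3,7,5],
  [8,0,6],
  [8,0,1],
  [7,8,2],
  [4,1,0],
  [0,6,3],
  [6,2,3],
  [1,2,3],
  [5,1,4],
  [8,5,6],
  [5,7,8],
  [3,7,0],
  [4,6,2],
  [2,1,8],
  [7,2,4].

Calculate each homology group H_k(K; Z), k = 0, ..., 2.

H_0 = Z,  H_1 = Z^2,  H_2 = Z.

Order the vertices as 0 < 1 < 2 < 3 < 4 < 5 < 6 < 7 < 8. Listing each simplex with vertices in this order, K has dimension 2 with simplices:

  0-simplices (9): [0], [1], [2], [3], [4], [5], [6], [7], [8]
  1-simplices (27): (27 of them)
  2-simplices (18): [0,1,4], [0,1,8], [0,3,6], [0,3,7], [0,4,7], [0,6,8], [1,2,3], [1,2,8], [1,3,5], [1,4,5], [2,3,6], [2,4,6], [2,4,7], [2,7,8], [3,5,7], [4,5,6], [5,6,8], [5,7,8]

so the chain groups are C_0 ≅ Z^9, C_1 ≅ Z^27, C_2 ≅ Z^18.

∂_1: C_1 → C_0 is given by ∂[p,q] = [q] − [p]. For instance
  ∂[4,7] = [7] − [4].
The resulting 9×27 matrix has rank 8, and its Smith normal form has invariant factors (1,1,1,1,1,1,1,1).

Boundary ∂_2: C_2 → C_1 acts by ∂[p,q,r] = [q,r] − [p,r] + [p,q]. For instance
  ∂[2,4,7] = [4,7] − [2,7] + [2,4],
  ∂[2,7,8] = [7,8] − [2,8] + [2,7].
As a 27×18 matrix over Z this has rank 17, with invariant factors (1,1,1,1,1,1,1,1,1,1,1,1,1,1,1,1,1).

Now H_k = ker ∂_k / im ∂_{k+1}, so:

  H_0: rank C_0 − rank ∂_1 = 9 − 8 = 1, and the invariant factors of ∂_1 are all 1, so H_0 ≅ Z.
  H_1: rank ker ∂_1 − rank ∂_2 = (27 − 8) − 17 = 2, and the invariant factors of ∂_2 are all 1, so H_1 ≅ Z^2.
  H_2: rank ker ∂_2 − rank ∂_3 = (18 − 17) − 0 = 1, and there is no ∂_3, so H_2 ≅ Z.

As a check, the Euler characteristic is 9 − 27 + 18 = 0, which agrees with 1 − 2 + 1 = 0.
(K is a triangulation of the torus T^2.)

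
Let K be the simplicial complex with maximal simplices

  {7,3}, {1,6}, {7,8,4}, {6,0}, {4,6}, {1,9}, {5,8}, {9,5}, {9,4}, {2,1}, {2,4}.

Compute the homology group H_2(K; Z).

Fix the vertex order 0 < 1 < 2 < 3 < 4 < 5 < 6 < 7 < 8 < 9 and write every simplex with vertices in increasing order. Then dim K = 2 and the simplices of K are:

  0-simplices (10): [0], [1], [2], [3], [4], [5], [6], [7], [8], [9]
  1-simplices (13): [0,6], [1,2], [1,6], [1,9], [2,4], [3,7], [4,6], [4,7], [4,8], [4,9], [5,8], [5,9], [7,8]
  2-simplices (1): [4,7,8]

so the chain groups are C_0 ≅ Z^10, C_1 ≅ Z^13, C_2 ≅ Z^1.

The boundary map ∂_1: C_1 → C_0 maps an edge to its endpoints' difference, ∂[p,q] = q − p. For instance
  ∂[5,8] = [8] − [5].
The resulting 10×13 matrix has rank 9, and its Smith normal form has invariant factors (1,1,1,1,1,1,1,1,1).

Boundary ∂_2: C_2 → C_1 maps a triangle to the signed sum of its edges. For instance
  ∂[4,7,8] = [7,8] − [4,8] + [4,7].
The resulting 13×1 matrix has rank 1, and its Smith normal form has invariant factors (1).

Now H_k = ker ∂_k / im ∂_{k+1}, so:

  H_2: rank ker ∂_2 − rank ∂_3 = (1 − 1) − 0 = 0, and there is no ∂_3, so H_2 = 0.

H_2 = 0.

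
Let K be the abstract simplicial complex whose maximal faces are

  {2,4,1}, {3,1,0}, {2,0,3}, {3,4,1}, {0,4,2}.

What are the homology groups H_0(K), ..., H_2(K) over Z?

H_0 ≅ Z,  H_1 ≅ Z,  H_2 = 0.

Take the total order 0 < 1 < 2 < 3 < 4 on the vertex set. Then K (dimension 2) consists of the simplices:

  0-simplices (5): [0], [1], [2], [3], [4]
  1-simplices (10): [0,1], [0,2], [0,3], [0,4], [1,2], [1,3], [1,4], [2,3], [2,4], [3,4]
  2-simplices (5): [0,1,3], [0,2,3], [0,2,4], [1,2,4], [1,3,4]

so the chain groups are C_0 ≅ Z^5, C_1 ≅ Z^10, C_2 ≅ Z^5.

∂_1: C_1 → C_0 maps an edge to its endpoints' difference, ∂[p,q] = q − p. For instance
  ∂[2,3] = [3] − [2].
The 5×10 boundary matrix has rank 4 and Smith normal form diag(1,1,1,1).

Boundary ∂_2: C_2 → C_1 maps a triangle to the signed sum of its edges. For instance
  ∂[0,1,3] = [1,3] − [0,3] + [0,1],
  ∂[0,2,4] = [2,4] − [0,4] + [0,2].
This gives a 10×5 integer matrix of rank 5; reducing to Smith normal form yields diagonal entries (1,1,1,1,1).

Computing H_k = (kernel of ∂_k) / (image of ∂_{k+1}):

  H_0: rank C_0 − rank ∂_1 = 5 − 4 = 1, and the invariant factors of ∂_1 are all 1, so H_0 = Z.
  H_1: rank ker ∂_1 − rank ∂_2 = (10 − 4) − 5 = 1, and the invariant factors of ∂_2 are all 1, so H_1 = Z.
  H_2: rank ker ∂_2 − rank ∂_3 = (5 − 5) − 0 = 0, and there is no ∂_3, so H_2 = 0.

As a check, the Euler characteristic is 5 − 10 + 5 = 0, which agrees with 1 − 1 + 0 = 0.
(K is a triangulation of the Möbius band.)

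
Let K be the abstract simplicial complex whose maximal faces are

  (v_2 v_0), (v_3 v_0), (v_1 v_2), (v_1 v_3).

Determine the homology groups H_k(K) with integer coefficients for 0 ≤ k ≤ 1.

Fix the vertex order v_0 < v_1 < v_2 < v_3 and write every simplex with vertices in increasing order. Then dim K = 1 and the simplices of K are:

  0-simplices (4): [v_0], [v_1], [v_2], [v_3]
  1-simplices (4): [v_0,v_2], [v_0,v_3], [v_1,v_2], [v_1,v_3]

Hence C_0 ≅ Z^4, C_1 ≅ Z^4.

The boundary map ∂_1: C_1 → C_0 sends each edge [p,q] (with p < q) to q − p. For instance
  ∂[v_1,v_3] = [v_3] − [v_1].
The resulting 4×4 matrix has rank 3, and its Smith normal form has invariant factors (1,1,1).

Reading off H_k = ker ∂_k / im ∂_{k+1}:

  H_0: rank C_0 − rank ∂_1 = 4 − 3 = 1, and the invariant factors of ∂_1 are all 1, so H_0 = Z.
  H_1: rank ker ∂_1 − rank ∂_2 = (4 − 3) − 0 = 1, and there is no ∂_2, so H_1 = Z.

(K is a triangulation of the circle S^1.)

H_0 ≅ Z,  H_1 ≅ Z.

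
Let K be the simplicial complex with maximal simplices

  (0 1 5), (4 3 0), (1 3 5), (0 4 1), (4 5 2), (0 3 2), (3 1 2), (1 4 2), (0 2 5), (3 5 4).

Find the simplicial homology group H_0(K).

Fix the vertex order 0 < 1 < 2 < 3 < 4 < 5 and write every simplex with vertices in increasing order. Then dim K = 2 and the simplices of K are:

  0-simplices (6): [0], [1], [2], [3], [4], [5]
  1-simplices (15): [0,1], [0,2], [0,3], [0,4], [0,5], [1,2], [1,3], [1,4], [1,5], [2,3], [2,4], [2,5], [3,4], [3,5], [4,5]
  2-simplices (10): [0,1,4], [0,1,5], [0,2,3], [0,2,5], [0,3,4], [1,2,3], [1,2,4], [1,3,5], [2,4,5], [3,4,5]

Hence C_0 ≅ Z^6, C_1 ≅ Z^15, C_2 ≅ Z^10.

Boundary ∂_1: C_1 → C_0 is given by ∂[p,q] = [q] − [p].
The resulting 6×15 matrix has rank 5, and its Smith normal form has invariant factors (1,1,1,1,1).

∂_2: C_2 → C_1 maps a triangle to the signed sum of its edges. For instance
  ∂[0,3,4] = [3,4] − [0,4] + [0,3],
  ∂[0,1,5] = [1,5] − [0,5] + [0,1].
This gives a 15×10 integer matrix of rank 10; reducing to Smith normal form yields diagonal entries (1,1,1,1,1,1,1,1,1,2).

Now H_k = ker ∂_k / im ∂_{k+1}, so:

  H_0: rank C_0 − rank ∂_1 = 6 − 5 = 1, and the invariant factors of ∂_1 are all 1, so H_0 ≅ Z.

H_0 ≅ Z.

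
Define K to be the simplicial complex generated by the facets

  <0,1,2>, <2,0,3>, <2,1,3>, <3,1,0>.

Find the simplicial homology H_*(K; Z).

H_0 ≅ Z,  H_1 = 0,  H_2 ≅ Z.

We work with the vertex ordering 0 < 1 < 2 < 3. The simplices of K, each written with vertices in increasing order, are:

  0-simplices (4): [0], [1], [2], [3]
  1-simplices (6): [0,1], [0,2], [0,3], [1,2], [1,3], [2,3]
  2-simplices (4): [0,1,2], [0,1,3], [0,2,3], [1,2,3]

so the chain groups are C_0 ≅ Z^4, C_1 ≅ Z^6, C_2 ≅ Z^4.

Boundary ∂_1: C_1 → C_0 is given by ∂[p,q] = [q] − [p].
As a 4×6 matrix over Z this has rank 3, with invariant factors (1,1,1).

∂_2: C_2 → C_1 sends each 2-simplex [p,q,r] to [q,r] − [p,r] + [p,q]. For instance
  ∂[0,1,3] = [1,3] − [0,3] + [0,1],
  ∂[0,2,3] = [2,3] − [0,3] + [0,2].
This gives a 6×4 integer matrix of rank 3; reducing to Smith normal form yields diagonal entries (1,1,1).

Computing H_k = (kernel of ∂_k) / (image of ∂_{k+1}):

  H_0: rank C_0 − rank ∂_1 = 4 − 3 = 1, and the invariant factors of ∂_1 are all 1, so H_0 ≅ Z.
  H_1: rank ker ∂_1 − rank ∂_2 = (6 − 3) − 3 = 0, and the invariant factors of ∂_2 are all 1, so H_1 ≅ 0.
  H_2: rank ker ∂_2 − rank ∂_3 = (4 − 3) − 0 = 1, and there is no ∂_3, so H_2 ≅ Z.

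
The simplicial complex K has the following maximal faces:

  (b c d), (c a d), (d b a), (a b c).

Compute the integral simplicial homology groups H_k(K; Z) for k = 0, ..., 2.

H_0 ≅ Z,  H_1 = 0,  H_2 ≅ Z.

We work with the vertex ordering a < b < c < d. The simplices of K, each written with vertices in increasing order, are:

  0-simplices (4): a, b, c, d
  1-simplices (6): ab, ac, ad, bc, bd, cd
  2-simplices (4): abc, abd, acd, bcd

giving chain groups C_0 ≅ Z^4, C_1 ≅ Z^6, C_2 ≅ Z^4.

∂_1: C_1 → C_0 is given by ∂[p,q] = [q] − [p].
This gives a 4×6 integer matrix of rank 3; reducing to Smith normal form yields diagonal entries (1,1,1).

Boundary ∂_2: C_2 → C_1 maps a triangle to the signed sum of its edges. For instance
  ∂acd = cd − ad + ac,
  ∂abc = bc − ac + ab.
The 6×4 boundary matrix has rank 3 and Smith normal form diag(1,1,1).

From H_k ≅ ker(∂_k) / im(∂_{k+1}) we obtain:

  H_0: rank C_0 − rank ∂_1 = 4 − 3 = 1, and the invariant factors of ∂_1 are all 1, so H_0 ≅ Z.
  H_1: rank ker ∂_1 − rank ∂_2 = (6 − 3) − 3 = 0, and the invariant factors of ∂_2 are all 1, so H_1 ≅ 0.
  H_2: rank ker ∂_2 − rank ∂_3 = (4 − 3) − 0 = 1, and there is no ∂_3, so H_2 ≅ Z.

As a check, the Euler characteristic is 4 − 6 + 4 = 2, which agrees with 1 − 0 + 1 = 2.
(K is a triangulation of the 2-sphere S^2.)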